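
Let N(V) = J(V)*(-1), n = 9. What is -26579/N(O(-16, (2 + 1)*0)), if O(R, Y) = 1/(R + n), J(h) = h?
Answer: -186053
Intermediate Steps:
O(R, Y) = 1/(9 + R) (O(R, Y) = 1/(R + 9) = 1/(9 + R))
N(V) = -V (N(V) = V*(-1) = -V)
-26579/N(O(-16, (2 + 1)*0)) = -26579/((-1/(9 - 16))) = -26579/((-1/(-7))) = -26579/((-1*(-⅐))) = -26579/⅐ = -26579*7 = -186053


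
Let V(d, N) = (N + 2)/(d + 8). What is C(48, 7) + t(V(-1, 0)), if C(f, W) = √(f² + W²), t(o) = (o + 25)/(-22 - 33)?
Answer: -177/385 + √2353 ≈ 48.048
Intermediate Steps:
V(d, N) = (2 + N)/(8 + d)
t(o) = -5/11 - o/55 (t(o) = (25 + o)/(-55) = (25 + o)*(-1/55) = -5/11 - o/55)
C(f, W) = √(W² + f²)
C(48, 7) + t(V(-1, 0)) = √(7² + 48²) + (-5/11 - (2 + 0)/(55*(8 - 1))) = √(49 + 2304) + (-5/11 - 2/(55*7)) = √2353 + (-5/11 - 2/385) = √2353 - 177/385 = -177/385 + √2353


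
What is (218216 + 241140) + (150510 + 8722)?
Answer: 618588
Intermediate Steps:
(218216 + 241140) + (150510 + 8722) = 459356 + 159232 = 618588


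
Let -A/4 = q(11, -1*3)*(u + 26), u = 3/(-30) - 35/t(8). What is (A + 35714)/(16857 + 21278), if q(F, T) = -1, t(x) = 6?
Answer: 536914/572025 ≈ 0.93862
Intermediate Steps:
u = -89/15 (u = 3/(-30) - 35/6 = 3*(-1/30) - 35*1/6 = -1/10 - 35/6 = -89/15 ≈ -5.9333)
A = 1204/15 (A = -(-4)*(-89/15 + 26) = -(-4)*301/15 = -4*(-301/15) = 1204/15 ≈ 80.267)
(A + 35714)/(16857 + 21278) = (1204/15 + 35714)/(16857 + 21278) = (536914/15)/38135 = (536914/15)*(1/38135) = 536914/572025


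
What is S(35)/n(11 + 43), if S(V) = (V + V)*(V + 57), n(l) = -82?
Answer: -3220/41 ≈ -78.537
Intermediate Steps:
S(V) = 2*V*(57 + V) (S(V) = (2*V)*(57 + V) = 2*V*(57 + V))
S(35)/n(11 + 43) = (2*35*(57 + 35))/(-82) = (2*35*92)*(-1/82) = 6440*(-1/82) = -3220/41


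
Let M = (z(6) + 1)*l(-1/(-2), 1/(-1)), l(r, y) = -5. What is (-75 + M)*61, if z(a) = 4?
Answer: -6100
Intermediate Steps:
M = -25 (M = (4 + 1)*(-5) = 5*(-5) = -25)
(-75 + M)*61 = (-75 - 25)*61 = -100*61 = -6100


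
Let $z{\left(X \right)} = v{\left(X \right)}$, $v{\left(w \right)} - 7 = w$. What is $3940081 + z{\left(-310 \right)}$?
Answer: $3939778$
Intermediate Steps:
$v{\left(w \right)} = 7 + w$
$z{\left(X \right)} = 7 + X$
$3940081 + z{\left(-310 \right)} = 3940081 + \left(7 - 310\right) = 3940081 - 303 = 3939778$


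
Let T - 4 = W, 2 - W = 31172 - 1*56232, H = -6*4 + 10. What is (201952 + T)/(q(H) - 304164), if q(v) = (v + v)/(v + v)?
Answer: -227018/304163 ≈ -0.74637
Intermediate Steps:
H = -14 (H = -24 + 10 = -14)
W = 25062 (W = 2 - (31172 - 1*56232) = 2 - (31172 - 56232) = 2 - 1*(-25060) = 2 + 25060 = 25062)
T = 25066 (T = 4 + 25062 = 25066)
q(v) = 1 (q(v) = (2*v)/((2*v)) = (2*v)*(1/(2*v)) = 1)
(201952 + T)/(q(H) - 304164) = (201952 + 25066)/(1 - 304164) = 227018/(-304163) = 227018*(-1/304163) = -227018/304163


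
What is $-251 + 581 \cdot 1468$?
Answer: $852657$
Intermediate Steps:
$-251 + 581 \cdot 1468 = -251 + 852908 = 852657$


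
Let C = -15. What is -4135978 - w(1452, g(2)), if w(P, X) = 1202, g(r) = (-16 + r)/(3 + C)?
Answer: -4137180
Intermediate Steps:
g(r) = 4/3 - r/12 (g(r) = (-16 + r)/(3 - 15) = (-16 + r)/(-12) = (-16 + r)*(-1/12) = 4/3 - r/12)
-4135978 - w(1452, g(2)) = -4135978 - 1*1202 = -4135978 - 1202 = -4137180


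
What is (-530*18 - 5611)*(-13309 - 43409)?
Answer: 859334418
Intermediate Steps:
(-530*18 - 5611)*(-13309 - 43409) = (-9540 - 5611)*(-56718) = -15151*(-56718) = 859334418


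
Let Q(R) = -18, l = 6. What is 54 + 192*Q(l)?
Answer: -3402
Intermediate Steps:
54 + 192*Q(l) = 54 + 192*(-18) = 54 - 3456 = -3402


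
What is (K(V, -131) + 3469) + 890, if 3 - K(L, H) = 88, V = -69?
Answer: 4274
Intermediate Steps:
K(L, H) = -85 (K(L, H) = 3 - 1*88 = 3 - 88 = -85)
(K(V, -131) + 3469) + 890 = (-85 + 3469) + 890 = 3384 + 890 = 4274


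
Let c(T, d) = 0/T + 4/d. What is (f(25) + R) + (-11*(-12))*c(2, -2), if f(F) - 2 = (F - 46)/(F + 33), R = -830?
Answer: -63357/58 ≈ -1092.4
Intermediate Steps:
c(T, d) = 4/d (c(T, d) = 0 + 4/d = 4/d)
f(F) = 2 + (-46 + F)/(33 + F) (f(F) = 2 + (F - 46)/(F + 33) = 2 + (-46 + F)/(33 + F))
(f(25) + R) + (-11*(-12))*c(2, -2) = ((20 + 3*25)/(33 + 25) - 830) + (-11*(-12))*(4/(-2)) = ((20 + 75)/58 - 830) + 132*(4*(-½)) = ((1/58)*95 - 830) + 132*(-2) = (95/58 - 830) - 264 = -48045/58 - 264 = -63357/58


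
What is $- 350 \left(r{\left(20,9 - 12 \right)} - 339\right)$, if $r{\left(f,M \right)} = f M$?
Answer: $139650$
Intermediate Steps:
$r{\left(f,M \right)} = M f$
$- 350 \left(r{\left(20,9 - 12 \right)} - 339\right) = - 350 \left(\left(9 - 12\right) 20 - 339\right) = - 350 \left(\left(-3\right) 20 - 339\right) = - 350 \left(-60 - 339\right) = \left(-350\right) \left(-399\right) = 139650$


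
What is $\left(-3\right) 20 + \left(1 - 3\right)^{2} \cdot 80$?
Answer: $260$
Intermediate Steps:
$\left(-3\right) 20 + \left(1 - 3\right)^{2} \cdot 80 = -60 + \left(-2\right)^{2} \cdot 80 = -60 + 4 \cdot 80 = -60 + 320 = 260$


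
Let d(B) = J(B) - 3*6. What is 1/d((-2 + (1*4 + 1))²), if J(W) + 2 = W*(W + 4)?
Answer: 1/97 ≈ 0.010309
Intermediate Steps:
J(W) = -2 + W*(4 + W) (J(W) = -2 + W*(W + 4) = -2 + W*(4 + W))
d(B) = -20 + B² + 4*B (d(B) = (-2 + B² + 4*B) - 3*6 = (-2 + B² + 4*B) - 18 = -20 + B² + 4*B)
1/d((-2 + (1*4 + 1))²) = 1/(-20 + ((-2 + (1*4 + 1))²)² + 4*(-2 + (1*4 + 1))²) = 1/(-20 + ((-2 + (4 + 1))²)² + 4*(-2 + (4 + 1))²) = 1/(-20 + ((-2 + 5)²)² + 4*(-2 + 5)²) = 1/(-20 + (3²)² + 4*3²) = 1/(-20 + 9² + 4*9) = 1/(-20 + 81 + 36) = 1/97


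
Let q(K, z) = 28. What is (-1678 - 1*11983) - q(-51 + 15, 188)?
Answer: -13689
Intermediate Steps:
(-1678 - 1*11983) - q(-51 + 15, 188) = (-1678 - 1*11983) - 1*28 = (-1678 - 11983) - 28 = -13661 - 28 = -13689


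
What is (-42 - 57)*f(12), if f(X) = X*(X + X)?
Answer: -28512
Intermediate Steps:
f(X) = 2*X² (f(X) = X*(2*X) = 2*X²)
(-42 - 57)*f(12) = (-42 - 57)*(2*12²) = -198*144 = -99*288 = -28512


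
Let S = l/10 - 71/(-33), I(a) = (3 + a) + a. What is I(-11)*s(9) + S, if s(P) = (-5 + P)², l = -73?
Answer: -102019/330 ≈ -309.15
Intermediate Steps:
I(a) = 3 + 2*a
S = -1699/330 (S = -73/10 - 71/(-33) = -73*⅒ - 71*(-1/33) = -73/10 + 71/33 = -1699/330 ≈ -5.1485)
I(-11)*s(9) + S = (3 + 2*(-11))*(-5 + 9)² - 1699/330 = (3 - 22)*4² - 1699/330 = -19*16 - 1699/330 = -304 - 1699/330 = -102019/330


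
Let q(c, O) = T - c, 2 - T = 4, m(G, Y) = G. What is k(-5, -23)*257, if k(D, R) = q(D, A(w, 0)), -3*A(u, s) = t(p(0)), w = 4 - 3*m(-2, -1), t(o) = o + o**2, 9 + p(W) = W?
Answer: 771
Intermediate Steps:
p(W) = -9 + W
T = -2 (T = 2 - 1*4 = 2 - 4 = -2)
w = 10 (w = 4 - 3*(-2) = 4 + 6 = 10)
A(u, s) = -24 (A(u, s) = -(-9 + 0)*(1 + (-9 + 0))/3 = -(-3)*(1 - 9) = -(-3)*(-8) = -1/3*72 = -24)
q(c, O) = -2 - c
k(D, R) = -2 - D
k(-5, -23)*257 = (-2 - 1*(-5))*257 = (-2 + 5)*257 = 3*257 = 771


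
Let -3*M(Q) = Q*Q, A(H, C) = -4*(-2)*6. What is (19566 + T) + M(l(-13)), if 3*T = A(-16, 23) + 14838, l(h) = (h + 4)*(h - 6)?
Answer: 14781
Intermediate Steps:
A(H, C) = 48 (A(H, C) = 8*6 = 48)
l(h) = (-6 + h)*(4 + h) (l(h) = (4 + h)*(-6 + h) = (-6 + h)*(4 + h))
T = 4962 (T = (48 + 14838)/3 = (⅓)*14886 = 4962)
M(Q) = -Q²/3 (M(Q) = -Q*Q/3 = -Q²/3)
(19566 + T) + M(l(-13)) = (19566 + 4962) - (-24 + (-13)² - 2*(-13))²/3 = 24528 - (-24 + 169 + 26)²/3 = 24528 - ⅓*171² = 24528 - ⅓*29241 = 24528 - 9747 = 14781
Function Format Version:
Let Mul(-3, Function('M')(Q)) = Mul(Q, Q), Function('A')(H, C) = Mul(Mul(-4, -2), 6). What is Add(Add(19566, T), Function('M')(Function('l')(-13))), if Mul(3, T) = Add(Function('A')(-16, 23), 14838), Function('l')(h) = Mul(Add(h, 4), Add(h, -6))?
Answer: 14781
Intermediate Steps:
Function('A')(H, C) = 48 (Function('A')(H, C) = Mul(8, 6) = 48)
Function('l')(h) = Mul(Add(-6, h), Add(4, h)) (Function('l')(h) = Mul(Add(4, h), Add(-6, h)) = Mul(Add(-6, h), Add(4, h)))
T = 4962 (T = Mul(Rational(1, 3), Add(48, 14838)) = Mul(Rational(1, 3), 14886) = 4962)
Function('M')(Q) = Mul(Rational(-1, 3), Pow(Q, 2)) (Function('M')(Q) = Mul(Rational(-1, 3), Mul(Q, Q)) = Mul(Rational(-1, 3), Pow(Q, 2)))
Add(Add(19566, T), Function('M')(Function('l')(-13))) = Add(Add(19566, 4962), Mul(Rational(-1, 3), Pow(Add(-24, Pow(-13, 2), Mul(-2, -13)), 2))) = Add(24528, Mul(Rational(-1, 3), Pow(Add(-24, 169, 26), 2))) = Add(24528, Mul(Rational(-1, 3), Pow(171, 2))) = Add(24528, Mul(Rational(-1, 3), 29241)) = Add(24528, -9747) = 14781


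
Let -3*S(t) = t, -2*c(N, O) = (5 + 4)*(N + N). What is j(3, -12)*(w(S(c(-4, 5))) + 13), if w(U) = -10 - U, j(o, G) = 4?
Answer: 60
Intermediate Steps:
c(N, O) = -9*N (c(N, O) = -(5 + 4)*(N + N)/2 = -9*2*N/2 = -9*N)
S(t) = -t/3
j(3, -12)*(w(S(c(-4, 5))) + 13) = 4*((-10 - (-1)*(-9*(-4))/3) + 13) = 4*((-10 - (-1)*36/3) + 13) = 4*((-10 - 1*(-12)) + 13) = 4*((-10 + 12) + 13) = 4*(2 + 13) = 4*15 = 60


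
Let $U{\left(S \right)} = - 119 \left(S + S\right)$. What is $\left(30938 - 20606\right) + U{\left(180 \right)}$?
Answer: $-32508$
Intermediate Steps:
$U{\left(S \right)} = - 238 S$ ($U{\left(S \right)} = - 119 \cdot 2 S = - 238 S$)
$\left(30938 - 20606\right) + U{\left(180 \right)} = \left(30938 - 20606\right) - 42840 = 10332 - 42840 = -32508$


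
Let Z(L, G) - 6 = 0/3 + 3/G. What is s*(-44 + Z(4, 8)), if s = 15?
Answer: -4515/8 ≈ -564.38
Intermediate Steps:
Z(L, G) = 6 + 3/G (Z(L, G) = 6 + (0/3 + 3/G) = 6 + (0*(⅓) + 3/G) = 6 + (0 + 3/G) = 6 + 3/G)
s*(-44 + Z(4, 8)) = 15*(-44 + (6 + 3/8)) = 15*(-44 + 51/8) = 15*(-301/8) = -4515/8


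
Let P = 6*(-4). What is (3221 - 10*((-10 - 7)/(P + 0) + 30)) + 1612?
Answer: 54311/12 ≈ 4525.9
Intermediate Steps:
P = -24
(3221 - 10*((-10 - 7)/(P + 0) + 30)) + 1612 = (3221 - 10*((-10 - 7)/(-24 + 0) + 30)) + 1612 = (3221 - 10*(-17/(-24) + 30)) + 1612 = (3221 - 10*(-17*(-1/24) + 30)) + 1612 = (3221 - 10*(17/24 + 30)) + 1612 = (3221 - 10*737/24) + 1612 = (3221 - 3685/12) + 1612 = 34967/12 + 1612 = 54311/12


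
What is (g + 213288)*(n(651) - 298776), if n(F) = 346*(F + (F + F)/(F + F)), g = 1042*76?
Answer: -21404856320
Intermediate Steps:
g = 79192
n(F) = 346 + 346*F (n(F) = 346*(F + (2*F)/((2*F))) = 346*(F + (2*F)*(1/(2*F))) = 346*(F + 1) = 346*(1 + F) = 346 + 346*F)
(g + 213288)*(n(651) - 298776) = (79192 + 213288)*((346 + 346*651) - 298776) = 292480*((346 + 225246) - 298776) = 292480*(225592 - 298776) = 292480*(-73184) = -21404856320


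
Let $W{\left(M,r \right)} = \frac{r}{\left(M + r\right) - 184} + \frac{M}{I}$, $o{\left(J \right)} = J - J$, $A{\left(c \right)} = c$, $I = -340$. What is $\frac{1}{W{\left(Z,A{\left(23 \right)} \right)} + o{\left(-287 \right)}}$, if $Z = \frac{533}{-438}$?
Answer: $- \frac{10580914920}{1462349897} \approx -7.2356$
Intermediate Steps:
$Z = - \frac{533}{438}$ ($Z = 533 \left(- \frac{1}{438}\right) = - \frac{533}{438} \approx -1.2169$)
$o{\left(J \right)} = 0$
$W{\left(M,r \right)} = - \frac{M}{340} + \frac{r}{-184 + M + r}$ ($W{\left(M,r \right)} = \frac{r}{\left(M + r\right) - 184} + \frac{M}{-340} = \frac{r}{\left(M + r\right) - 184} + M \left(- \frac{1}{340}\right) = \frac{r}{-184 + M + r} - \frac{M}{340} = - \frac{M}{340} + \frac{r}{-184 + M + r}$)
$\frac{1}{W{\left(Z,A{\left(23 \right)} \right)} + o{\left(-287 \right)}} = \frac{1}{\frac{- \left(- \frac{533}{438}\right)^{2} + 184 \left(- \frac{533}{438}\right) + 340 \cdot 23 - \left(- \frac{533}{438}\right) 23}{340 \left(-184 - \frac{533}{438} + 23\right)} + 0} = \frac{1}{\frac{\left(-1\right) \frac{284089}{191844} - \frac{49036}{219} + 7820 + \frac{12259}{438}}{340 \left(- \frac{71051}{438}\right)} + 0} = \frac{1}{\frac{1}{340} \left(- \frac{438}{71051}\right) \left(- \frac{284089}{191844} - \frac{49036}{219} + 7820 + \frac{12259}{438}\right) + 0} = \frac{1}{\frac{1}{340} \left(- \frac{438}{71051}\right) \frac{1462349897}{191844} + 0} = \frac{1}{- \frac{1462349897}{10580914920} + 0} = \frac{1}{- \frac{1462349897}{10580914920}} = - \frac{10580914920}{1462349897}$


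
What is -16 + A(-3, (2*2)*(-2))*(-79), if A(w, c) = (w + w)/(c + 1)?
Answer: -586/7 ≈ -83.714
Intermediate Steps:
A(w, c) = 2*w/(1 + c) (A(w, c) = (2*w)/(1 + c) = 2*w/(1 + c))
-16 + A(-3, (2*2)*(-2))*(-79) = -16 + (2*(-3)/(1 + (2*2)*(-2)))*(-79) = -16 + (2*(-3)/(1 + 4*(-2)))*(-79) = -16 + (2*(-3)/(1 - 8))*(-79) = -16 + (2*(-3)/(-7))*(-79) = -16 + (2*(-3)*(-1/7))*(-79) = -16 + (6/7)*(-79) = -16 - 474/7 = -586/7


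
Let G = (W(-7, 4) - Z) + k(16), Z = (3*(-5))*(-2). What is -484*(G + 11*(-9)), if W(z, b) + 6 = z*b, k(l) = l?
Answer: 71148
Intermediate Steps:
Z = 30 (Z = -15*(-2) = 30)
W(z, b) = -6 + b*z (W(z, b) = -6 + z*b = -6 + b*z)
G = -48 (G = ((-6 + 4*(-7)) - 1*30) + 16 = ((-6 - 28) - 30) + 16 = (-34 - 30) + 16 = -64 + 16 = -48)
-484*(G + 11*(-9)) = -484*(-48 + 11*(-9)) = -484*(-48 - 99) = -484*(-147) = 71148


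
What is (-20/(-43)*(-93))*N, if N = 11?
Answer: -20460/43 ≈ -475.81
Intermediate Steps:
(-20/(-43)*(-93))*N = (-20/(-43)*(-93))*11 = (-20*(-1/43)*(-93))*11 = ((20/43)*(-93))*11 = -1860/43*11 = -20460/43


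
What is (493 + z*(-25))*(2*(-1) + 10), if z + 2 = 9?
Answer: 2544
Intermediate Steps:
z = 7 (z = -2 + 9 = 7)
(493 + z*(-25))*(2*(-1) + 10) = (493 + 7*(-25))*(2*(-1) + 10) = (493 - 175)*(-2 + 10) = 318*8 = 2544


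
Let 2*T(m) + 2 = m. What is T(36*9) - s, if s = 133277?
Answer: -133116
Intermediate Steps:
T(m) = -1 + m/2
T(36*9) - s = (-1 + (36*9)/2) - 1*133277 = (-1 + (½)*324) - 133277 = (-1 + 162) - 133277 = 161 - 133277 = -133116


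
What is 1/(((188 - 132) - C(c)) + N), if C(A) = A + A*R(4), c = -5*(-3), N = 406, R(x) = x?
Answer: 1/387 ≈ 0.0025840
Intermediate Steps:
c = 15
C(A) = 5*A (C(A) = A + A*4 = A + 4*A = 5*A)
1/(((188 - 132) - C(c)) + N) = 1/(((188 - 132) - 5*15) + 406) = 1/((56 - 1*75) + 406) = 1/((56 - 75) + 406) = 1/(-19 + 406) = 1/387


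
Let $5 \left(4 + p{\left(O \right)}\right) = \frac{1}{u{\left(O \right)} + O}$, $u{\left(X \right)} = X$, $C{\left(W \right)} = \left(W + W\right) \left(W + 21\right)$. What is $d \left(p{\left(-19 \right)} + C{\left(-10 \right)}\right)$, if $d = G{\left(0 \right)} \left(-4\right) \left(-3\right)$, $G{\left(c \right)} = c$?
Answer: $0$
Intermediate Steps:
$C{\left(W \right)} = 2 W \left(21 + W\right)$
$p{\left(O \right)} = -4 + \frac{1}{10 O}$ ($p{\left(O \right)} = -4 + \frac{1}{5 \left(O + O\right)} = -4 + \frac{1}{5 \cdot 2 O} = -4 + \frac{\frac{1}{2} \frac{1}{O}}{5} = -4 + \frac{1}{10 O}$)
$d = 0$ ($d = 0 \left(-4\right) \left(-3\right) = 0 \left(-3\right) = 0$)
$d \left(p{\left(-19 \right)} + C{\left(-10 \right)}\right) = 0 \left(\left(-4 + \frac{1}{10 \left(-19\right)}\right) + 2 \left(-10\right) \left(21 - 10\right)\right) = 0 \left(\left(-4 + \frac{1}{10} \left(- \frac{1}{19}\right)\right) + 2 \left(-10\right) 11\right) = 0 \left(\left(-4 - \frac{1}{190}\right) - 220\right) = 0 \left(- \frac{761}{190} - 220\right) = 0 \left(- \frac{42561}{190}\right) = 0$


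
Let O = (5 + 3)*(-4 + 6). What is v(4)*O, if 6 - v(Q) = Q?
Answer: 32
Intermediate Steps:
v(Q) = 6 - Q
O = 16 (O = 8*2 = 16)
v(4)*O = (6 - 1*4)*16 = (6 - 4)*16 = 2*16 = 32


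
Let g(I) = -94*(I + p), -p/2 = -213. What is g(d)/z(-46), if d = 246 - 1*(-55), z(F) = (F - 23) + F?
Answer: 68338/115 ≈ 594.24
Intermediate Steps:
p = 426 (p = -2*(-213) = 426)
z(F) = -23 + 2*F (z(F) = (-23 + F) + F = -23 + 2*F)
d = 301 (d = 246 + 55 = 301)
g(I) = -40044 - 94*I (g(I) = -94*(I + 426) = -94*(426 + I) = -40044 - 94*I)
g(d)/z(-46) = (-40044 - 94*301)/(-23 + 2*(-46)) = (-40044 - 28294)/(-23 - 92) = -68338/(-115) = -68338*(-1/115) = 68338/115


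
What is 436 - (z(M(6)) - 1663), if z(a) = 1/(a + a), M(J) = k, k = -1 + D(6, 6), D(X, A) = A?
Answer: 20989/10 ≈ 2098.9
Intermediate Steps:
k = 5 (k = -1 + 6 = 5)
M(J) = 5
z(a) = 1/(2*a)
436 - (z(M(6)) - 1663) = 436 - ((½)/5 - 1663) = 436 - ((½)*(⅕) - 1663) = 436 - (⅒ - 1663) = 436 - 1*(-16629/10) = 436 + 16629/10 = 20989/10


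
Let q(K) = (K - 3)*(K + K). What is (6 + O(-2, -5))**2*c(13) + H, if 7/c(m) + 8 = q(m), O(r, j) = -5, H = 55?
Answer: 1981/36 ≈ 55.028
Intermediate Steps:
q(K) = 2*K*(-3 + K) (q(K) = (-3 + K)*(2*K) = 2*K*(-3 + K))
c(m) = 7/(-8 + 2*m*(-3 + m))
(6 + O(-2, -5))**2*c(13) + H = (6 - 5)**2*(7/(2*(-4 + 13*(-3 + 13)))) + 55 = 1**2*(7/(2*(-4 + 13*10))) + 55 = 1*(7/(2*(-4 + 130))) + 55 = 1*((7/2)/126) + 55 = 1*((7/2)*(1/126)) + 55 = 1*(1/36) + 55 = 1/36 + 55 = 1981/36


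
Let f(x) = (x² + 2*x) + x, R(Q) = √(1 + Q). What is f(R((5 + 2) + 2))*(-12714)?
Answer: -127140 - 38142*√10 ≈ -2.4776e+5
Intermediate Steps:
f(x) = x² + 3*x
f(R((5 + 2) + 2))*(-12714) = (√(1 + ((5 + 2) + 2))*(3 + √(1 + ((5 + 2) + 2))))*(-12714) = (√(1 + (7 + 2))*(3 + √(1 + (7 + 2))))*(-12714) = (√(1 + 9)*(3 + √(1 + 9)))*(-12714) = (√10*(3 + √10))*(-12714) = -12714*√10*(3 + √10)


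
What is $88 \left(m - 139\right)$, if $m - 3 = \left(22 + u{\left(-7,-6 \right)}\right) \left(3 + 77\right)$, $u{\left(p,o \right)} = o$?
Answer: $100672$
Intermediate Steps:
$m = 1283$ ($m = 3 + \left(22 - 6\right) \left(3 + 77\right) = 3 + 16 \cdot 80 = 3 + 1280 = 1283$)
$88 \left(m - 139\right) = 88 \left(1283 - 139\right) = 88 \cdot 1144 = 100672$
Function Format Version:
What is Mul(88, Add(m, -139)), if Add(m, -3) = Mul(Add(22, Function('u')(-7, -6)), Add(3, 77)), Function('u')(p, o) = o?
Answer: 100672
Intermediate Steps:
m = 1283 (m = Add(3, Mul(Add(22, -6), Add(3, 77))) = Add(3, Mul(16, 80)) = Add(3, 1280) = 1283)
Mul(88, Add(m, -139)) = Mul(88, Add(1283, -139)) = Mul(88, 1144) = 100672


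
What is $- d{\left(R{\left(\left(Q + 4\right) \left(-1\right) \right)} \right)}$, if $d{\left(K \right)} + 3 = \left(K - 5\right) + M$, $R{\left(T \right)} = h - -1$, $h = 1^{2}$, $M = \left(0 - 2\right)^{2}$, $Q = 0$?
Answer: $2$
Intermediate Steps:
$M = 4$ ($M = \left(-2\right)^{2} = 4$)
$h = 1$
$R{\left(T \right)} = 2$ ($R{\left(T \right)} = 1 - -1 = 1 + 1 = 2$)
$d{\left(K \right)} = -4 + K$ ($d{\left(K \right)} = -3 + \left(\left(K - 5\right) + 4\right) = -3 + \left(\left(-5 + K\right) + 4\right) = -3 + \left(-1 + K\right) = -4 + K$)
$- d{\left(R{\left(\left(Q + 4\right) \left(-1\right) \right)} \right)} = - (-4 + 2) = \left(-1\right) \left(-2\right) = 2$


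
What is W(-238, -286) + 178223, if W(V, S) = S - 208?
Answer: 177729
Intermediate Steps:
W(V, S) = -208 + S
W(-238, -286) + 178223 = (-208 - 286) + 178223 = -494 + 178223 = 177729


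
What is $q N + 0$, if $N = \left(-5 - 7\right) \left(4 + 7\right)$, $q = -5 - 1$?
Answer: $792$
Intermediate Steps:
$q = -6$ ($q = -5 - 1 = -6$)
$N = -132$ ($N = \left(-12\right) 11 = -132$)
$q N + 0 = \left(-6\right) \left(-132\right) + 0 = 792 + 0 = 792$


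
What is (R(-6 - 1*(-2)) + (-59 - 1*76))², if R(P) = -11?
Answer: 21316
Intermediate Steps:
(R(-6 - 1*(-2)) + (-59 - 1*76))² = (-11 + (-59 - 1*76))² = (-11 + (-59 - 76))² = (-11 - 135)² = (-146)² = 21316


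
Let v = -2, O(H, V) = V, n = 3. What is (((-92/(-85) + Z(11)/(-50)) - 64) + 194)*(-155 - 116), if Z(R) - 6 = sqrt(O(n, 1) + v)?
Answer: -15083589/425 + 271*I/50 ≈ -35491.0 + 5.42*I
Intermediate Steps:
Z(R) = 6 + I (Z(R) = 6 + sqrt(1 - 2) = 6 + sqrt(-1) = 6 + I)
(((-92/(-85) + Z(11)/(-50)) - 64) + 194)*(-155 - 116) = (((-92/(-85) + (6 + I)/(-50)) - 64) + 194)*(-155 - 116) = (((-92*(-1/85) + (6 + I)*(-1/50)) - 64) + 194)*(-271) = (((92/85 + (-3/25 - I/50)) - 64) + 194)*(-271) = (((409/425 - I/50) - 64) + 194)*(-271) = ((-26791/425 - I/50) + 194)*(-271) = (55659/425 - I/50)*(-271) = -15083589/425 + 271*I/50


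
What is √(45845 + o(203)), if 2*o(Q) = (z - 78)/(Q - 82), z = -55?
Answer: √22188714/22 ≈ 214.11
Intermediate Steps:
o(Q) = -133/(2*(-82 + Q)) (o(Q) = ((-55 - 78)/(Q - 82))/2 = (-133/(-82 + Q))/2 = -133/(2*(-82 + Q)))
√(45845 + o(203)) = √(45845 - 133/(-164 + 2*203)) = √(45845 - 133/(-164 + 406)) = √(45845 - 133/242) = √(11094357/242) = √22188714/22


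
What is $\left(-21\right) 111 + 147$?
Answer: $-2184$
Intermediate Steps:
$\left(-21\right) 111 + 147 = -2331 + 147 = -2184$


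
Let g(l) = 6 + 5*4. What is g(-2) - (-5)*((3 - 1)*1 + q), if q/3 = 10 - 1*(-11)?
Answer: 351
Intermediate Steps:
q = 63 (q = 3*(10 - 1*(-11)) = 3*(10 + 11) = 3*21 = 63)
g(l) = 26 (g(l) = 6 + 20 = 26)
g(-2) - (-5)*((3 - 1)*1 + q) = 26 - (-5)*((3 - 1)*1 + 63) = 26 - (-5)*(2*1 + 63) = 26 - (-5)*(2 + 63) = 26 - (-5)*65 = 26 - 1*(-325) = 26 + 325 = 351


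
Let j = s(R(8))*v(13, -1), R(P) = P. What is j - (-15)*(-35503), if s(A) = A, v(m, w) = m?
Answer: -532441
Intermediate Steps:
j = 104 (j = 8*13 = 104)
j - (-15)*(-35503) = 104 - (-15)*(-35503) = 104 - 1*532545 = 104 - 532545 = -532441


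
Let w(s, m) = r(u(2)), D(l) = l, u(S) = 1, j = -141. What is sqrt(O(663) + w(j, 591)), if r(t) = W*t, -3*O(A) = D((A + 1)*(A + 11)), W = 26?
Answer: 473*I*sqrt(6)/3 ≈ 386.2*I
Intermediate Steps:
O(A) = -(1 + A)*(11 + A)/3 (O(A) = -(A + 1)*(A + 11)/3 = -(1 + A)*(11 + A)/3)
r(t) = 26*t
w(s, m) = 26 (w(s, m) = 26*1 = 26)
sqrt(O(663) + w(j, 591)) = sqrt((-11/3 - 4*663 - 1/3*663**2) + 26) = sqrt((-11/3 - 2652 - 1/3*439569) + 26) = sqrt((-11/3 - 2652 - 146523) + 26) = sqrt(-447536/3 + 26) = sqrt(-447458/3) = 473*I*sqrt(6)/3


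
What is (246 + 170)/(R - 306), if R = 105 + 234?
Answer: 416/33 ≈ 12.606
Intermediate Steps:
R = 339
(246 + 170)/(R - 306) = (246 + 170)/(339 - 306) = 416/33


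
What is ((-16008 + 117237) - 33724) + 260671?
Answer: 328176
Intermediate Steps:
((-16008 + 117237) - 33724) + 260671 = (101229 - 33724) + 260671 = 67505 + 260671 = 328176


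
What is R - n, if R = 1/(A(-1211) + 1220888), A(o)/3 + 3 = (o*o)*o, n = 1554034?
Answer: -8277795072453077/5326649914 ≈ -1.5540e+6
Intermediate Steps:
A(o) = -9 + 3*o³ (A(o) = -9 + 3*((o*o)*o) = -9 + 3*(o²*o) = -9 + 3*o³)
R = -1/5326649914 (R = 1/((-9 + 3*(-1211)³) + 1220888) = 1/((-9 + 3*(-1775956931)) + 1220888) = 1/((-9 - 5327870793) + 1220888) = 1/(-5327870802 + 1220888) = 1/(-5326649914) = -1/5326649914 ≈ -1.8774e-10)
R - n = -1/5326649914 - 1*1554034 = -1/5326649914 - 1554034 = -8277795072453077/5326649914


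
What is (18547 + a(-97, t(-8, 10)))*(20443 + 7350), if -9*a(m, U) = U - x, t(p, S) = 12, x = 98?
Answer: 4641681137/9 ≈ 5.1574e+8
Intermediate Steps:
a(m, U) = 98/9 - U/9 (a(m, U) = -(U - 1*98)/9 = -(U - 98)/9 = -(-98 + U)/9 = 98/9 - U/9)
(18547 + a(-97, t(-8, 10)))*(20443 + 7350) = (18547 + (98/9 - ⅑*12))*(20443 + 7350) = (18547 + (98/9 - 4/3))*27793 = (18547 + 86/9)*27793 = (167009/9)*27793 = 4641681137/9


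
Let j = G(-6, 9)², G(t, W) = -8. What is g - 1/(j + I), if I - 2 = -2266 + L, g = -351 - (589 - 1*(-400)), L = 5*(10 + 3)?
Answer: -2860899/2135 ≈ -1340.0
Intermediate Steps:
L = 65 (L = 5*13 = 65)
g = -1340 (g = -351 - (589 + 400) = -351 - 1*989 = -351 - 989 = -1340)
j = 64 (j = (-8)² = 64)
I = -2199 (I = 2 + (-2266 + 65) = 2 - 2201 = -2199)
g - 1/(j + I) = -1340 - 1/(64 - 2199) = -1340 - 1/(-2135) = -1340 - 1*(-1/2135) = -1340 + 1/2135 = -2860899/2135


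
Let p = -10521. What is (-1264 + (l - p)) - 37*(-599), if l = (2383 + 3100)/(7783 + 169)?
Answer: 249857323/7952 ≈ 31421.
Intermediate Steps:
l = 5483/7952 ≈ 0.68951
(-1264 + (l - p)) - 37*(-599) = (-1264 + (5483/7952 - 1*(-10521))) - 37*(-599) = (-1264 + (5483/7952 + 10521)) + 22163 = (-1264 + 83668475/7952) + 22163 = 73617147/7952 + 22163 = 249857323/7952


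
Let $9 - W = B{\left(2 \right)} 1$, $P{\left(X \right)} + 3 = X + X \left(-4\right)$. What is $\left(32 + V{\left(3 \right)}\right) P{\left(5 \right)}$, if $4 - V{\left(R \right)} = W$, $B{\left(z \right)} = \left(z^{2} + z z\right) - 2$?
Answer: $-594$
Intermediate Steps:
$P{\left(X \right)} = -3 - 3 X$ ($P{\left(X \right)} = -3 + \left(X + X \left(-4\right)\right) = -3 + \left(X - 4 X\right) = -3 - 3 X$)
$B{\left(z \right)} = -2 + 2 z^{2}$ ($B{\left(z \right)} = \left(z^{2} + z^{2}\right) - 2 = 2 z^{2} - 2 = -2 + 2 z^{2}$)
$W = 3$ ($W = 9 - \left(-2 + 2 \cdot 2^{2}\right) 1 = 9 - \left(-2 + 2 \cdot 4\right) 1 = 9 - \left(-2 + 8\right) 1 = 9 - 6 \cdot 1 = 9 - 6 = 3$)
$V{\left(R \right)} = 1$ ($V{\left(R \right)} = 4 - 3 = 1$)
$\left(32 + V{\left(3 \right)}\right) P{\left(5 \right)} = \left(32 + 1\right) \left(-3 - 15\right) = 33 \left(-3 - 15\right) = 33 \left(-18\right) = -594$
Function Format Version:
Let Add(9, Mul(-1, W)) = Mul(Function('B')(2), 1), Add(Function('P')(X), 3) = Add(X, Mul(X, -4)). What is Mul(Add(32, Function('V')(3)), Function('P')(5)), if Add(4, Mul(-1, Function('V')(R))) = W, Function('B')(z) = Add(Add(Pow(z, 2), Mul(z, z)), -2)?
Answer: -594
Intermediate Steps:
Function('P')(X) = Add(-3, Mul(-3, X)) (Function('P')(X) = Add(-3, Add(X, Mul(X, -4))) = Add(-3, Add(X, Mul(-4, X))) = Add(-3, Mul(-3, X)))
Function('B')(z) = Add(-2, Mul(2, Pow(z, 2))) (Function('B')(z) = Add(Add(Pow(z, 2), Pow(z, 2)), -2) = Add(Mul(2, Pow(z, 2)), -2) = Add(-2, Mul(2, Pow(z, 2))))
W = 3 (W = Add(9, Mul(-1, Mul(Add(-2, Mul(2, Pow(2, 2))), 1))) = Add(9, Mul(-1, Mul(Add(-2, Mul(2, 4)), 1))) = Add(9, Mul(-1, Mul(Add(-2, 8), 1))) = Add(9, Mul(-1, Mul(6, 1))) = Add(9, Mul(-1, 6)) = Add(9, -6) = 3)
Function('V')(R) = 1 (Function('V')(R) = Add(4, Mul(-1, 3)) = Add(4, -3) = 1)
Mul(Add(32, Function('V')(3)), Function('P')(5)) = Mul(Add(32, 1), Add(-3, Mul(-3, 5))) = Mul(33, Add(-3, -15)) = Mul(33, -18) = -594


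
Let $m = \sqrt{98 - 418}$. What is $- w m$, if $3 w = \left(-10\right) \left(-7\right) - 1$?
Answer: $- 184 i \sqrt{5} \approx - 411.44 i$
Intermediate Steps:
$w = 23$ ($w = \frac{\left(-10\right) \left(-7\right) - 1}{3} = \frac{70 - 1}{3} = \frac{1}{3} \cdot 69 = 23$)
$m = 8 i \sqrt{5}$ ($m = \sqrt{-320} = 8 i \sqrt{5} \approx 17.889 i$)
$- w m = - 23 \cdot 8 i \sqrt{5} = - 184 i \sqrt{5}$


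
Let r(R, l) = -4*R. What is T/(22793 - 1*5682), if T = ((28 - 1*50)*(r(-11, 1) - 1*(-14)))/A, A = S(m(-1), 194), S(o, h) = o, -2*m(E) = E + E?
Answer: -1276/17111 ≈ -0.074572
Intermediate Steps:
m(E) = -E (m(E) = -(E + E)/2 = -E)
A = 1 (A = -1*(-1) = 1)
T = -1276 (T = ((28 - 1*50)*(-4*(-11) - 1*(-14)))/1 = ((28 - 50)*(44 + 14))*1 = -22*58*1 = -1276*1 = -1276)
T/(22793 - 1*5682) = -1276/(22793 - 1*5682) = -1276/(22793 - 5682) = -1276/17111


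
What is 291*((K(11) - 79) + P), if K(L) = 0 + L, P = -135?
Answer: -59073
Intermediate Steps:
K(L) = L
291*((K(11) - 79) + P) = 291*((11 - 79) - 135) = 291*(-68 - 135) = 291*(-203) = -59073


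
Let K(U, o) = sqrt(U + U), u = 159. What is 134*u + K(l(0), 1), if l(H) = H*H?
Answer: 21306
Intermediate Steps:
l(H) = H**2
K(U, o) = sqrt(2)*sqrt(U) (K(U, o) = sqrt(2*U) = sqrt(2)*sqrt(U))
134*u + K(l(0), 1) = 134*159 + sqrt(2)*sqrt(0**2) = 21306 + sqrt(2)*sqrt(0) = 21306 + sqrt(2)*0 = 21306 + 0 = 21306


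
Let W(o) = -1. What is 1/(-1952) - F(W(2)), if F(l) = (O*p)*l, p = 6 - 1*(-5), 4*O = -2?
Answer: -10737/1952 ≈ -5.5005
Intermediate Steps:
O = -½ (O = (¼)*(-2) = -½ ≈ -0.50000)
p = 11 (p = 6 + 5 = 11)
F(l) = -11*l/2 (F(l) = (-½*11)*l = -11*l/2)
1/(-1952) - F(W(2)) = 1/(-1952) - (-11)*(-1)/2 = -1/1952 - 1*11/2 = -1/1952 - 11/2 = -10737/1952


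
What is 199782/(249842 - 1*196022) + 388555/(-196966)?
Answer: 256086546/147232085 ≈ 1.7393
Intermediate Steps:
199782/(249842 - 1*196022) + 388555/(-196966) = 199782/(249842 - 196022) + 388555*(-1/196966) = 199782/53820 - 388555/196966 = 199782*(1/53820) - 388555/196966 = 11099/2990 - 388555/196966 = 256086546/147232085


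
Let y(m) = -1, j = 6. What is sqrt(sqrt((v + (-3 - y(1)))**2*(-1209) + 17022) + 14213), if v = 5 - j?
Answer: sqrt(14213 + sqrt(6141)) ≈ 119.55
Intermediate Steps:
v = -1 (v = 5 - 1*6 = 5 - 6 = -1)
sqrt(sqrt((v + (-3 - y(1)))**2*(-1209) + 17022) + 14213) = sqrt(sqrt((-1 + (-3 - 1*(-1)))**2*(-1209) + 17022) + 14213) = sqrt(sqrt((-1 + (-3 + 1))**2*(-1209) + 17022) + 14213) = sqrt(sqrt((-1 - 2)**2*(-1209) + 17022) + 14213) = sqrt(sqrt((-3)**2*(-1209) + 17022) + 14213) = sqrt(sqrt(9*(-1209) + 17022) + 14213) = sqrt(sqrt(-10881 + 17022) + 14213) = sqrt(sqrt(6141) + 14213) = sqrt(14213 + sqrt(6141))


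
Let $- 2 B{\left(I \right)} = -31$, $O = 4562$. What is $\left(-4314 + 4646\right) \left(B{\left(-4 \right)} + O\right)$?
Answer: $1519730$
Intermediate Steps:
$B{\left(I \right)} = \frac{31}{2}$ ($B{\left(I \right)} = \left(- \frac{1}{2}\right) \left(-31\right) = \frac{31}{2}$)
$\left(-4314 + 4646\right) \left(B{\left(-4 \right)} + O\right) = \left(-4314 + 4646\right) \left(\frac{31}{2} + 4562\right) = 332 \cdot \frac{9155}{2} = 1519730$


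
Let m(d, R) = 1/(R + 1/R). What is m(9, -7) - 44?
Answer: -2207/50 ≈ -44.140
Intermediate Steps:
m(9, -7) - 44 = -7/(1 + (-7)**2) - 44 = -7/(1 + 49) - 44 = -7/50 - 44 = -2207/50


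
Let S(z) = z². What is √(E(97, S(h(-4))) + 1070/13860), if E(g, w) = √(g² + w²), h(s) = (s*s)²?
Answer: √(16478 + 213444*√4294976705)/462 ≈ 256.00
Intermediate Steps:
h(s) = s⁴ (h(s) = (s²)² = s⁴)
√(E(97, S(h(-4))) + 1070/13860) = √(√(97² + (((-4)⁴)²)²) + 1070/13860) = √(√(9409 + (256²)²) + 1070*(1/13860)) = √(√(9409 + 65536²) + 107/1386) = √(√(9409 + 4294967296) + 107/1386) = √(√4294976705 + 107/1386) = √(107/1386 + √4294976705)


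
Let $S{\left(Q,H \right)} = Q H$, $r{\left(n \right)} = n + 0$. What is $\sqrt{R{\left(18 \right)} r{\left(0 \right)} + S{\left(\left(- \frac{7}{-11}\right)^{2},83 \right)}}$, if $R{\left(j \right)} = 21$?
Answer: $\frac{7 \sqrt{83}}{11} \approx 5.7975$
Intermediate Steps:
$r{\left(n \right)} = n$
$S{\left(Q,H \right)} = H Q$
$\sqrt{R{\left(18 \right)} r{\left(0 \right)} + S{\left(\left(- \frac{7}{-11}\right)^{2},83 \right)}} = \sqrt{21 \cdot 0 + 83 \left(- \frac{7}{-11}\right)^{2}} = \sqrt{0 + 83 \left(\left(-7\right) \left(- \frac{1}{11}\right)\right)^{2}} = \sqrt{0 + 83 \left(\frac{7}{11}\right)^{2}} = \sqrt{0 + 83 \cdot \frac{49}{121}} = \sqrt{0 + \frac{4067}{121}} = \sqrt{\frac{4067}{121}} = \frac{7 \sqrt{83}}{11}$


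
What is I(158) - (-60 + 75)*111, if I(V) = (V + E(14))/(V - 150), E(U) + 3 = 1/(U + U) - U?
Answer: -369011/224 ≈ -1647.4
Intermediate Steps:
E(U) = -3 + 1/(2*U) - U (E(U) = -3 + (1/(U + U) - U) = -3 + (1/(2*U) - U) = -3 + 1/(2*U) - U)
I(V) = (-475/28 + V)/(-150 + V) (I(V) = (V + (-3 + (½)/14 - 1*14))/(V - 150) = (V + (-3 + (½)*(1/14) - 14))/(-150 + V) = (V + (-3 + 1/28 - 14))/(-150 + V) = (V - 475/28)/(-150 + V) = (-475/28 + V)/(-150 + V))
I(158) - (-60 + 75)*111 = (-475/28 + 158)/(-150 + 158) - (-60 + 75)*111 = (3949/28)/8 - 15*111 = (⅛)*(3949/28) - 1*1665 = 3949/224 - 1665 = -369011/224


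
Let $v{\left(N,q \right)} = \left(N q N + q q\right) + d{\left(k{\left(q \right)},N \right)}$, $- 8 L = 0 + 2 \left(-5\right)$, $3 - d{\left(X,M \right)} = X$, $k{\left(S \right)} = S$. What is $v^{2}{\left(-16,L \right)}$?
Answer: $\frac{26759929}{256} \approx 1.0453 \cdot 10^{5}$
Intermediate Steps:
$d{\left(X,M \right)} = 3 - X$
$L = \frac{5}{4}$ ($L = - \frac{0 + 2 \left(-5\right)}{8} = - \frac{0 - 10}{8} = \left(- \frac{1}{8}\right) \left(-10\right) = \frac{5}{4} \approx 1.25$)
$v{\left(N,q \right)} = 3 + q^{2} - q + q N^{2}$ ($v{\left(N,q \right)} = \left(N q N + q q\right) - \left(-3 + q\right) = \left(q N^{2} + q^{2}\right) - \left(-3 + q\right) = \left(q^{2} + q N^{2}\right) - \left(-3 + q\right) = 3 + q^{2} - q + q N^{2}$)
$v^{2}{\left(-16,L \right)} = \left(3 + \left(\frac{5}{4}\right)^{2} - \frac{5}{4} + \frac{5 \left(-16\right)^{2}}{4}\right)^{2} = \left(3 + \frac{25}{16} - \frac{5}{4} + \frac{5}{4} \cdot 256\right)^{2} = \left(3 + \frac{25}{16} - \frac{5}{4} + 320\right)^{2} = \left(\frac{5173}{16}\right)^{2} = \frac{26759929}{256}$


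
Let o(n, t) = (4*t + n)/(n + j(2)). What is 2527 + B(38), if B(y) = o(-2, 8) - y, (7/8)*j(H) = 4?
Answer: 7502/3 ≈ 2500.7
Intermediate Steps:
j(H) = 32/7 (j(H) = (8/7)*4 = 32/7)
o(n, t) = (n + 4*t)/(32/7 + n) (o(n, t) = (4*t + n)/(n + 32/7) = (n + 4*t)/(32/7 + n))
B(y) = 35/3 - y (B(y) = 7*(-2 + 4*8)/(32 + 7*(-2)) - y = 7*(-2 + 32)/(32 - 14) - y = 7*30/18 - y = 7*(1/18)*30 - y = 35/3 - y)
2527 + B(38) = 2527 + (35/3 - 1*38) = 2527 + (35/3 - 38) = 2527 - 79/3 = 7502/3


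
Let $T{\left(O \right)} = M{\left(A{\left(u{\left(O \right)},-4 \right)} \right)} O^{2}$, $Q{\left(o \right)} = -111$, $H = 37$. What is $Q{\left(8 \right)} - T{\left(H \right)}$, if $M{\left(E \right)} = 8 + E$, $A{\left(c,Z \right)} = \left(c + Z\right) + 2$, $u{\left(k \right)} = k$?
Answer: $-58978$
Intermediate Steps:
$A{\left(c,Z \right)} = 2 + Z + c$ ($A{\left(c,Z \right)} = \left(Z + c\right) + 2 = 2 + Z + c$)
$T{\left(O \right)} = O^{2} \left(6 + O\right)$ ($T{\left(O \right)} = \left(8 + \left(2 - 4 + O\right)\right) O^{2} = \left(8 + \left(-2 + O\right)\right) O^{2} = \left(6 + O\right) O^{2} = O^{2} \left(6 + O\right)$)
$Q{\left(8 \right)} - T{\left(H \right)} = -111 - 37^{2} \left(6 + 37\right) = -111 - 1369 \cdot 43 = -111 - 58867 = -58978$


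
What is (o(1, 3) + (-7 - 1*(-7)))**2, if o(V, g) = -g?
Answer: 9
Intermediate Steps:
(o(1, 3) + (-7 - 1*(-7)))**2 = (-1*3 + (-7 - 1*(-7)))**2 = (-3 + (-7 + 7))**2 = (-3 + 0)**2 = (-3)**2 = 9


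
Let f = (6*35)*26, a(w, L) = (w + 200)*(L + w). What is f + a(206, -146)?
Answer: 29820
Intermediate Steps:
a(w, L) = (200 + w)*(L + w)
f = 5460 (f = 210*26 = 5460)
f + a(206, -146) = 5460 + (206² + 200*(-146) + 200*206 - 146*206) = 5460 + (42436 - 29200 + 41200 - 30076) = 5460 + 24360 = 29820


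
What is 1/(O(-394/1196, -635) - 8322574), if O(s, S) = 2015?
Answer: -1/8320559 ≈ -1.2018e-7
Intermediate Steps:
1/(O(-394/1196, -635) - 8322574) = 1/(2015 - 8322574) = 1/(-8320559) = -1/8320559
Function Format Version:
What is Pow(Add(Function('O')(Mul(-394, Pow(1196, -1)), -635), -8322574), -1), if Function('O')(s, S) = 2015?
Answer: Rational(-1, 8320559) ≈ -1.2018e-7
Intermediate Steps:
Pow(Add(Function('O')(Mul(-394, Pow(1196, -1)), -635), -8322574), -1) = Pow(Add(2015, -8322574), -1) = Pow(-8320559, -1) = Rational(-1, 8320559)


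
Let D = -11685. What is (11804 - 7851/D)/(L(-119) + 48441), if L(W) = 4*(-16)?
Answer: 45979197/188428415 ≈ 0.24401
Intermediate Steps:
L(W) = -64
(11804 - 7851/D)/(L(-119) + 48441) = (11804 - 7851/(-11685))/(-64 + 48441) = (11804 - 7851*(-1/11685))/48377 = (11804 + 2617/3895)*(1/48377) = (45979197/3895)*(1/48377) = 45979197/188428415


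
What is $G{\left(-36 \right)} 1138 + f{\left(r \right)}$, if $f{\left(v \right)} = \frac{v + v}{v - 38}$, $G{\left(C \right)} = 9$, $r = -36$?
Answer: $\frac{378990}{37} \approx 10243.0$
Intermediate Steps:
$f{\left(v \right)} = \frac{2 v}{-38 + v}$
$G{\left(-36 \right)} 1138 + f{\left(r \right)} = 9 \cdot 1138 + 2 \left(-36\right) \frac{1}{-38 - 36} = 10242 + 2 \left(-36\right) \frac{1}{-74} = 10242 + 2 \left(-36\right) \left(- \frac{1}{74}\right) = 10242 + \frac{36}{37} = \frac{378990}{37}$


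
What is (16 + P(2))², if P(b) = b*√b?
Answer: 264 + 64*√2 ≈ 354.51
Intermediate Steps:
P(b) = b^(3/2)
(16 + P(2))² = (16 + 2^(3/2))² = (16 + 2*√2)²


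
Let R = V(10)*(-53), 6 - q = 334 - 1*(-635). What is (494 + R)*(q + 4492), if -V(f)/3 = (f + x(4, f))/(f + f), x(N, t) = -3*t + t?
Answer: 2925541/2 ≈ 1.4628e+6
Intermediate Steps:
x(N, t) = -2*t
V(f) = 3/2 (V(f) = -3*(f - 2*f)/(f + f) = -3*(-f)/(2*f) = -3*(-f)*1/(2*f) = -3*(-1/2) = 3/2)
q = -963 (q = 6 - (334 - 1*(-635)) = 6 - (334 + 635) = 6 - 1*969 = 6 - 969 = -963)
R = -159/2 (R = (3/2)*(-53) = -159/2 ≈ -79.500)
(494 + R)*(q + 4492) = (494 - 159/2)*(-963 + 4492) = (829/2)*3529 = 2925541/2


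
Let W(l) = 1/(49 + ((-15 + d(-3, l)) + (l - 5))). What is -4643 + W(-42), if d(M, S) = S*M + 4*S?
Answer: -255366/55 ≈ -4643.0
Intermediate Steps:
d(M, S) = 4*S + M*S (d(M, S) = M*S + 4*S = 4*S + M*S)
W(l) = 1/(29 + 2*l) (W(l) = 1/(49 + ((-15 + l*(4 - 3)) + (l - 5))) = 1/(49 + ((-15 + l*1) + (-5 + l))) = 1/(49 + ((-15 + l) + (-5 + l))) = 1/(49 + (-20 + 2*l)) = 1/(29 + 2*l))
-4643 + W(-42) = -4643 + 1/(29 + 2*(-42)) = -4643 + 1/(29 - 84) = -4643 + 1/(-55) = -4643 - 1/55 = -255366/55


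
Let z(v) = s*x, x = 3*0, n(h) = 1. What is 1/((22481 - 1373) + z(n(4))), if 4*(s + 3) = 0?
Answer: 1/21108 ≈ 4.7375e-5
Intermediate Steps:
x = 0
s = -3 (s = -3 + (¼)*0 = -3 + 0 = -3)
z(v) = 0 (z(v) = -3*0 = 0)
1/((22481 - 1373) + z(n(4))) = 1/((22481 - 1373) + 0) = 1/(21108 + 0) = 1/21108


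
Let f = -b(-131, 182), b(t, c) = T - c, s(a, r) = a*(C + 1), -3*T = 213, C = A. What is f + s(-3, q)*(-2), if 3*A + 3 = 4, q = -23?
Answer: 261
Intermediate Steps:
A = ⅓ (A = -1 + (⅓)*4 = -1 + 4/3 = ⅓ ≈ 0.33333)
C = ⅓ ≈ 0.33333
T = -71 (T = -⅓*213 = -71)
s(a, r) = 4*a/3 (s(a, r) = a*(⅓ + 1) = a*(4/3) = 4*a/3)
b(t, c) = -71 - c
f = 253 (f = -(-71 - 1*182) = -(-71 - 182) = -1*(-253) = 253)
f + s(-3, q)*(-2) = 253 + ((4/3)*(-3))*(-2) = 253 - 4*(-2) = 253 + 8 = 261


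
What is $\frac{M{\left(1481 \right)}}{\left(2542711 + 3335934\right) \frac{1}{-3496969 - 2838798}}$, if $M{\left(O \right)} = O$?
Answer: $- \frac{9383270927}{5878645} \approx -1596.2$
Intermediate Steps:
$\frac{M{\left(1481 \right)}}{\left(2542711 + 3335934\right) \frac{1}{-3496969 - 2838798}} = \frac{1481}{\left(2542711 + 3335934\right) \frac{1}{-3496969 - 2838798}} = \frac{1481}{5878645 \frac{1}{-6335767}} = \frac{1481}{5878645 \left(- \frac{1}{6335767}\right)} = \frac{1481}{- \frac{5878645}{6335767}} = 1481 \left(- \frac{6335767}{5878645}\right) = - \frac{9383270927}{5878645}$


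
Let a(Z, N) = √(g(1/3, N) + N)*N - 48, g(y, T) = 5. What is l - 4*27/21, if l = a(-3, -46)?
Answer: -372/7 - 46*I*√41 ≈ -53.143 - 294.54*I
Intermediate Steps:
a(Z, N) = -48 + N*√(5 + N) (a(Z, N) = √(5 + N)*N - 48 = N*√(5 + N) - 48 = -48 + N*√(5 + N))
l = -48 - 46*I*√41 (l = -48 - 46*√(5 - 46) = -48 - 46*I*√41 ≈ -48.0 - 294.54*I)
l - 4*27/21 = (-48 - 46*I*√41) - 4*27/21 = (-48 - 46*I*√41) - 4*27*(1/21) = (-48 - 46*I*√41) - 4*9/7 = (-48 - 46*I*√41) - 1*36/7 = (-48 - 46*I*√41) - 36/7 = -372/7 - 46*I*√41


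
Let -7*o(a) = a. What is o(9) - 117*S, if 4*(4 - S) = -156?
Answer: -35226/7 ≈ -5032.3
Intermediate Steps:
S = 43 (S = 4 - ¼*(-156) = 4 + 39 = 43)
o(a) = -a/7
o(9) - 117*S = -⅐*9 - 117*43 = -9/7 - 5031 = -35226/7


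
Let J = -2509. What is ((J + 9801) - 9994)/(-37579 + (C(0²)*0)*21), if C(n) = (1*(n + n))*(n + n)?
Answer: 2702/37579 ≈ 0.071902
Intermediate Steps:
C(n) = 4*n² (C(n) = (1*(2*n))*(2*n) = (2*n)*(2*n) = 4*n²)
((J + 9801) - 9994)/(-37579 + (C(0²)*0)*21) = ((-2509 + 9801) - 9994)/(-37579 + ((4*(0²)²)*0)*21) = (7292 - 9994)/(-37579 + ((4*0²)*0)*21) = -2702/(-37579 + ((4*0)*0)*21) = -2702/(-37579 + (0*0)*21) = -2702/(-37579 + 0*21) = -2702/(-37579 + 0) = -2702/(-37579) = -2702*(-1/37579) = 2702/37579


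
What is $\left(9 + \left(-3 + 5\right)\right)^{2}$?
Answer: $121$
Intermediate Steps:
$\left(9 + \left(-3 + 5\right)\right)^{2} = \left(9 + 2\right)^{2} = 11^{2} = 121$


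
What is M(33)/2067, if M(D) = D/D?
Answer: 1/2067 ≈ 0.00048379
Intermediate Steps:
M(D) = 1
M(33)/2067 = 1/2067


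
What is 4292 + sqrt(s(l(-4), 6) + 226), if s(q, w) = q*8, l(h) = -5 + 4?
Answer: 4292 + sqrt(218) ≈ 4306.8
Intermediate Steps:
l(h) = -1
s(q, w) = 8*q
4292 + sqrt(s(l(-4), 6) + 226) = 4292 + sqrt(8*(-1) + 226) = 4292 + sqrt(-8 + 226) = 4292 + sqrt(218)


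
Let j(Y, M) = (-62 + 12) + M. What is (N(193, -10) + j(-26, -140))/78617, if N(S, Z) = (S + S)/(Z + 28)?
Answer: -1517/707553 ≈ -0.0021440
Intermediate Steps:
N(S, Z) = 2*S/(28 + Z) (N(S, Z) = (2*S)/(28 + Z) = 2*S/(28 + Z))
j(Y, M) = -50 + M
(N(193, -10) + j(-26, -140))/78617 = (2*193/(28 - 10) + (-50 - 140))/78617 = (2*193/18 - 190)*(1/78617) = (2*193*(1/18) - 190)*(1/78617) = (193/9 - 190)*(1/78617) = -1517/9*1/78617 = -1517/707553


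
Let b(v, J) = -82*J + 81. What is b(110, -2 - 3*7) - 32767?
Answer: -30800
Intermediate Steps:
b(v, J) = 81 - 82*J
b(110, -2 - 3*7) - 32767 = (81 - 82*(-2 - 3*7)) - 32767 = (81 - 82*(-2 - 21)) - 32767 = (81 - 82*(-23)) - 32767 = (81 + 1886) - 32767 = 1967 - 32767 = -30800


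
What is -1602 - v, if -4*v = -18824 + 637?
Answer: -24595/4 ≈ -6148.8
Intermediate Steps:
v = 18187/4 (v = -(-18824 + 637)/4 = -1/4*(-18187) = 18187/4 ≈ 4546.8)
-1602 - v = -1602 - 1*18187/4 = -1602 - 18187/4 = -24595/4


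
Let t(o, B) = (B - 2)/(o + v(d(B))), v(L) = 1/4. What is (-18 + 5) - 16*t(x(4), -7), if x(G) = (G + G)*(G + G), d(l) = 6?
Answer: -2765/257 ≈ -10.759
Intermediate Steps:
x(G) = 4*G**2 (x(G) = (2*G)*(2*G) = 4*G**2)
v(L) = 1/4
t(o, B) = (-2 + B)/(1/4 + o) (t(o, B) = (B - 2)/(o + 1/4) = (-2 + B)/(1/4 + o))
(-18 + 5) - 16*t(x(4), -7) = (-18 + 5) - 64*(-2 - 7)/(1 + 4*(4*4**2)) = -13 - 64*(-9)/(1 + 4*(4*16)) = -13 - 64*(-9)/(1 + 4*64) = -13 - 64*(-9)/(1 + 256) = -13 - 64*(-9)/257 = -13 - 16*(-36/257) = -13 + 576/257 = -2765/257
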